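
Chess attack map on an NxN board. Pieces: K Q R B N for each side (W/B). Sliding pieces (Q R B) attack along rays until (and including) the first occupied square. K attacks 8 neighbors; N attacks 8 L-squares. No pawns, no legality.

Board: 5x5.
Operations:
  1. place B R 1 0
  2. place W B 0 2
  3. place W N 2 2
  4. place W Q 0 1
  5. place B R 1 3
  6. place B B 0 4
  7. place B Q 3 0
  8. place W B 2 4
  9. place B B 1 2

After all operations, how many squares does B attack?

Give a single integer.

Op 1: place BR@(1,0)
Op 2: place WB@(0,2)
Op 3: place WN@(2,2)
Op 4: place WQ@(0,1)
Op 5: place BR@(1,3)
Op 6: place BB@(0,4)
Op 7: place BQ@(3,0)
Op 8: place WB@(2,4)
Op 9: place BB@(1,2)
Per-piece attacks for B:
  BB@(0,4): attacks (1,3) [ray(1,-1) blocked at (1,3)]
  BR@(1,0): attacks (1,1) (1,2) (2,0) (3,0) (0,0) [ray(0,1) blocked at (1,2); ray(1,0) blocked at (3,0)]
  BB@(1,2): attacks (2,3) (3,4) (2,1) (3,0) (0,3) (0,1) [ray(1,-1) blocked at (3,0); ray(-1,-1) blocked at (0,1)]
  BR@(1,3): attacks (1,4) (1,2) (2,3) (3,3) (4,3) (0,3) [ray(0,-1) blocked at (1,2)]
  BQ@(3,0): attacks (3,1) (3,2) (3,3) (3,4) (4,0) (2,0) (1,0) (4,1) (2,1) (1,2) [ray(-1,0) blocked at (1,0); ray(-1,1) blocked at (1,2)]
Union (19 distinct): (0,0) (0,1) (0,3) (1,0) (1,1) (1,2) (1,3) (1,4) (2,0) (2,1) (2,3) (3,0) (3,1) (3,2) (3,3) (3,4) (4,0) (4,1) (4,3)

Answer: 19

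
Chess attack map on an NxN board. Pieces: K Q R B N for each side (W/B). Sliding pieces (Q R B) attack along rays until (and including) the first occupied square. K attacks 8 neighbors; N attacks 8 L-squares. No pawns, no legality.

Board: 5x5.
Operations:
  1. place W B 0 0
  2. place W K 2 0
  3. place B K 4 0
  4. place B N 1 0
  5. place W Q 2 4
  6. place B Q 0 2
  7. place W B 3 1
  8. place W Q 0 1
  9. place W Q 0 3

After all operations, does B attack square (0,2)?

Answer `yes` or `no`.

Op 1: place WB@(0,0)
Op 2: place WK@(2,0)
Op 3: place BK@(4,0)
Op 4: place BN@(1,0)
Op 5: place WQ@(2,4)
Op 6: place BQ@(0,2)
Op 7: place WB@(3,1)
Op 8: place WQ@(0,1)
Op 9: place WQ@(0,3)
Per-piece attacks for B:
  BQ@(0,2): attacks (0,3) (0,1) (1,2) (2,2) (3,2) (4,2) (1,3) (2,4) (1,1) (2,0) [ray(0,1) blocked at (0,3); ray(0,-1) blocked at (0,1); ray(1,1) blocked at (2,4); ray(1,-1) blocked at (2,0)]
  BN@(1,0): attacks (2,2) (3,1) (0,2)
  BK@(4,0): attacks (4,1) (3,0) (3,1)
B attacks (0,2): yes

Answer: yes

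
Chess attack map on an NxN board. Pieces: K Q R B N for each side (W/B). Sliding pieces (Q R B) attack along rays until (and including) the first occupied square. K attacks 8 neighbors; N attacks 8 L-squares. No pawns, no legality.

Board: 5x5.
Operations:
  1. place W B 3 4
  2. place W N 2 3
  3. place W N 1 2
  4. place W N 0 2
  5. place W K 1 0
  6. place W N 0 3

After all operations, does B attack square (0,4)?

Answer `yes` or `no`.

Op 1: place WB@(3,4)
Op 2: place WN@(2,3)
Op 3: place WN@(1,2)
Op 4: place WN@(0,2)
Op 5: place WK@(1,0)
Op 6: place WN@(0,3)
Per-piece attacks for B:
B attacks (0,4): no

Answer: no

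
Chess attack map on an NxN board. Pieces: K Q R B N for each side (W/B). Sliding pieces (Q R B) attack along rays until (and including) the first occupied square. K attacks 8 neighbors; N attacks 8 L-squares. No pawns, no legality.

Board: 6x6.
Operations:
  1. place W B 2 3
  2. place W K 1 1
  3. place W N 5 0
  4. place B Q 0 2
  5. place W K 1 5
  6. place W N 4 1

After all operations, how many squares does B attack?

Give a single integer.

Answer: 14

Derivation:
Op 1: place WB@(2,3)
Op 2: place WK@(1,1)
Op 3: place WN@(5,0)
Op 4: place BQ@(0,2)
Op 5: place WK@(1,5)
Op 6: place WN@(4,1)
Per-piece attacks for B:
  BQ@(0,2): attacks (0,3) (0,4) (0,5) (0,1) (0,0) (1,2) (2,2) (3,2) (4,2) (5,2) (1,3) (2,4) (3,5) (1,1) [ray(1,-1) blocked at (1,1)]
Union (14 distinct): (0,0) (0,1) (0,3) (0,4) (0,5) (1,1) (1,2) (1,3) (2,2) (2,4) (3,2) (3,5) (4,2) (5,2)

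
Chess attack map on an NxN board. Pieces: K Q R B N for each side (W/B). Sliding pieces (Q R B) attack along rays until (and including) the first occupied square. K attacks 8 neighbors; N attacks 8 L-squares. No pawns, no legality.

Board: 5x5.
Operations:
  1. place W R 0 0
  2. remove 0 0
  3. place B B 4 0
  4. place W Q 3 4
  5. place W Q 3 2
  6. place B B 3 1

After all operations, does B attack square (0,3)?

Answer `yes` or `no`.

Answer: no

Derivation:
Op 1: place WR@(0,0)
Op 2: remove (0,0)
Op 3: place BB@(4,0)
Op 4: place WQ@(3,4)
Op 5: place WQ@(3,2)
Op 6: place BB@(3,1)
Per-piece attacks for B:
  BB@(3,1): attacks (4,2) (4,0) (2,2) (1,3) (0,4) (2,0) [ray(1,-1) blocked at (4,0)]
  BB@(4,0): attacks (3,1) [ray(-1,1) blocked at (3,1)]
B attacks (0,3): no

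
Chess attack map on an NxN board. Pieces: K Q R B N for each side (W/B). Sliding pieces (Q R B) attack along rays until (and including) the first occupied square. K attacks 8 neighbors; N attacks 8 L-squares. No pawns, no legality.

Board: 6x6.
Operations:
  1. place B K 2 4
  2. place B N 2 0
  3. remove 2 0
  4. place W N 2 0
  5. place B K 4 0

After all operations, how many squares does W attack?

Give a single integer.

Op 1: place BK@(2,4)
Op 2: place BN@(2,0)
Op 3: remove (2,0)
Op 4: place WN@(2,0)
Op 5: place BK@(4,0)
Per-piece attacks for W:
  WN@(2,0): attacks (3,2) (4,1) (1,2) (0,1)
Union (4 distinct): (0,1) (1,2) (3,2) (4,1)

Answer: 4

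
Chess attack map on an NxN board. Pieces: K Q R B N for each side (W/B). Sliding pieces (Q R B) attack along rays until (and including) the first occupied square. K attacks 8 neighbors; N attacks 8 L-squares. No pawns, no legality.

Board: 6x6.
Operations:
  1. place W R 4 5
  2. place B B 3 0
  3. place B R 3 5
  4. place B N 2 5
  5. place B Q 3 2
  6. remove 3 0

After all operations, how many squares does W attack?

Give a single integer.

Answer: 7

Derivation:
Op 1: place WR@(4,5)
Op 2: place BB@(3,0)
Op 3: place BR@(3,5)
Op 4: place BN@(2,5)
Op 5: place BQ@(3,2)
Op 6: remove (3,0)
Per-piece attacks for W:
  WR@(4,5): attacks (4,4) (4,3) (4,2) (4,1) (4,0) (5,5) (3,5) [ray(-1,0) blocked at (3,5)]
Union (7 distinct): (3,5) (4,0) (4,1) (4,2) (4,3) (4,4) (5,5)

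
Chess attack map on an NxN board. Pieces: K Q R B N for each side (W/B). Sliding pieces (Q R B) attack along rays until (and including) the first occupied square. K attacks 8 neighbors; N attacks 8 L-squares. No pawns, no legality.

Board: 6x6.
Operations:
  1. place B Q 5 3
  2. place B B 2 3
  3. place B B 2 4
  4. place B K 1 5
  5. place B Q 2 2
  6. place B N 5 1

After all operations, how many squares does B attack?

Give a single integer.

Answer: 32

Derivation:
Op 1: place BQ@(5,3)
Op 2: place BB@(2,3)
Op 3: place BB@(2,4)
Op 4: place BK@(1,5)
Op 5: place BQ@(2,2)
Op 6: place BN@(5,1)
Per-piece attacks for B:
  BK@(1,5): attacks (1,4) (2,5) (0,5) (2,4) (0,4)
  BQ@(2,2): attacks (2,3) (2,1) (2,0) (3,2) (4,2) (5,2) (1,2) (0,2) (3,3) (4,4) (5,5) (3,1) (4,0) (1,3) (0,4) (1,1) (0,0) [ray(0,1) blocked at (2,3)]
  BB@(2,3): attacks (3,4) (4,5) (3,2) (4,1) (5,0) (1,4) (0,5) (1,2) (0,1)
  BB@(2,4): attacks (3,5) (3,3) (4,2) (5,1) (1,5) (1,3) (0,2) [ray(1,-1) blocked at (5,1); ray(-1,1) blocked at (1,5)]
  BN@(5,1): attacks (4,3) (3,2) (3,0)
  BQ@(5,3): attacks (5,4) (5,5) (5,2) (5,1) (4,3) (3,3) (2,3) (4,4) (3,5) (4,2) (3,1) (2,0) [ray(0,-1) blocked at (5,1); ray(-1,0) blocked at (2,3)]
Union (32 distinct): (0,0) (0,1) (0,2) (0,4) (0,5) (1,1) (1,2) (1,3) (1,4) (1,5) (2,0) (2,1) (2,3) (2,4) (2,5) (3,0) (3,1) (3,2) (3,3) (3,4) (3,5) (4,0) (4,1) (4,2) (4,3) (4,4) (4,5) (5,0) (5,1) (5,2) (5,4) (5,5)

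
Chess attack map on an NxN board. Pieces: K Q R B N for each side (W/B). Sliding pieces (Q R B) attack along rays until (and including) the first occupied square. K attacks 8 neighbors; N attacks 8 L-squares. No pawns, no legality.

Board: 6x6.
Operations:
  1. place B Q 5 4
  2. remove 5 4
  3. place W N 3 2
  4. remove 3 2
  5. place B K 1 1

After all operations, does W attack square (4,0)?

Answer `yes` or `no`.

Answer: no

Derivation:
Op 1: place BQ@(5,4)
Op 2: remove (5,4)
Op 3: place WN@(3,2)
Op 4: remove (3,2)
Op 5: place BK@(1,1)
Per-piece attacks for W:
W attacks (4,0): no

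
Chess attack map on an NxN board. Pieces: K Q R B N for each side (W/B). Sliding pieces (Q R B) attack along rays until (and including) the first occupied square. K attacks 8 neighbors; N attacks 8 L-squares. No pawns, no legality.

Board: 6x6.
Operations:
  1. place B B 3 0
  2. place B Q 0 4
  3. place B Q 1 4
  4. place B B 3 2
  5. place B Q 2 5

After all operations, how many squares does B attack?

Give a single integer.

Answer: 31

Derivation:
Op 1: place BB@(3,0)
Op 2: place BQ@(0,4)
Op 3: place BQ@(1,4)
Op 4: place BB@(3,2)
Op 5: place BQ@(2,5)
Per-piece attacks for B:
  BQ@(0,4): attacks (0,5) (0,3) (0,2) (0,1) (0,0) (1,4) (1,5) (1,3) (2,2) (3,1) (4,0) [ray(1,0) blocked at (1,4)]
  BQ@(1,4): attacks (1,5) (1,3) (1,2) (1,1) (1,0) (2,4) (3,4) (4,4) (5,4) (0,4) (2,5) (2,3) (3,2) (0,5) (0,3) [ray(-1,0) blocked at (0,4); ray(1,1) blocked at (2,5); ray(1,-1) blocked at (3,2)]
  BQ@(2,5): attacks (2,4) (2,3) (2,2) (2,1) (2,0) (3,5) (4,5) (5,5) (1,5) (0,5) (3,4) (4,3) (5,2) (1,4) [ray(-1,-1) blocked at (1,4)]
  BB@(3,0): attacks (4,1) (5,2) (2,1) (1,2) (0,3)
  BB@(3,2): attacks (4,3) (5,4) (4,1) (5,0) (2,3) (1,4) (2,1) (1,0) [ray(-1,1) blocked at (1,4)]
Union (31 distinct): (0,0) (0,1) (0,2) (0,3) (0,4) (0,5) (1,0) (1,1) (1,2) (1,3) (1,4) (1,5) (2,0) (2,1) (2,2) (2,3) (2,4) (2,5) (3,1) (3,2) (3,4) (3,5) (4,0) (4,1) (4,3) (4,4) (4,5) (5,0) (5,2) (5,4) (5,5)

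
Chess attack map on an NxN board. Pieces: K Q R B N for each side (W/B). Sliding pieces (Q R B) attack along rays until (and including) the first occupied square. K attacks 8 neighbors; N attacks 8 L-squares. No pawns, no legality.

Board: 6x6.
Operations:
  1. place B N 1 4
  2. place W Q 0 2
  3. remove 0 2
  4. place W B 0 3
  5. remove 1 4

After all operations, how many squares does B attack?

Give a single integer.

Op 1: place BN@(1,4)
Op 2: place WQ@(0,2)
Op 3: remove (0,2)
Op 4: place WB@(0,3)
Op 5: remove (1,4)
Per-piece attacks for B:
Union (0 distinct): (none)

Answer: 0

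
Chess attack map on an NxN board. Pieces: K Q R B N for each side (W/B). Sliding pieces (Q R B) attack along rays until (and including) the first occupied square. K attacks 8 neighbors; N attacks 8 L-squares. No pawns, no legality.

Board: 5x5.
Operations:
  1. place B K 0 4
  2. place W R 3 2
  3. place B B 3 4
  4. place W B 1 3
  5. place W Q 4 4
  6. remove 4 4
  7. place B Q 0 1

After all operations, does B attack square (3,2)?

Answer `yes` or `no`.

Answer: no

Derivation:
Op 1: place BK@(0,4)
Op 2: place WR@(3,2)
Op 3: place BB@(3,4)
Op 4: place WB@(1,3)
Op 5: place WQ@(4,4)
Op 6: remove (4,4)
Op 7: place BQ@(0,1)
Per-piece attacks for B:
  BQ@(0,1): attacks (0,2) (0,3) (0,4) (0,0) (1,1) (2,1) (3,1) (4,1) (1,2) (2,3) (3,4) (1,0) [ray(0,1) blocked at (0,4); ray(1,1) blocked at (3,4)]
  BK@(0,4): attacks (0,3) (1,4) (1,3)
  BB@(3,4): attacks (4,3) (2,3) (1,2) (0,1) [ray(-1,-1) blocked at (0,1)]
B attacks (3,2): no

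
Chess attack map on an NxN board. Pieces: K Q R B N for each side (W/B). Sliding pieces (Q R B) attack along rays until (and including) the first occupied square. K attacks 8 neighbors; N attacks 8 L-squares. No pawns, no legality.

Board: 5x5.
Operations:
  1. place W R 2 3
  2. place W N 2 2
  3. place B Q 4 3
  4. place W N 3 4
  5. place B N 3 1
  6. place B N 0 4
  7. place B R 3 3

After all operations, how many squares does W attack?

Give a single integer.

Answer: 13

Derivation:
Op 1: place WR@(2,3)
Op 2: place WN@(2,2)
Op 3: place BQ@(4,3)
Op 4: place WN@(3,4)
Op 5: place BN@(3,1)
Op 6: place BN@(0,4)
Op 7: place BR@(3,3)
Per-piece attacks for W:
  WN@(2,2): attacks (3,4) (4,3) (1,4) (0,3) (3,0) (4,1) (1,0) (0,1)
  WR@(2,3): attacks (2,4) (2,2) (3,3) (1,3) (0,3) [ray(0,-1) blocked at (2,2); ray(1,0) blocked at (3,3)]
  WN@(3,4): attacks (4,2) (2,2) (1,3)
Union (13 distinct): (0,1) (0,3) (1,0) (1,3) (1,4) (2,2) (2,4) (3,0) (3,3) (3,4) (4,1) (4,2) (4,3)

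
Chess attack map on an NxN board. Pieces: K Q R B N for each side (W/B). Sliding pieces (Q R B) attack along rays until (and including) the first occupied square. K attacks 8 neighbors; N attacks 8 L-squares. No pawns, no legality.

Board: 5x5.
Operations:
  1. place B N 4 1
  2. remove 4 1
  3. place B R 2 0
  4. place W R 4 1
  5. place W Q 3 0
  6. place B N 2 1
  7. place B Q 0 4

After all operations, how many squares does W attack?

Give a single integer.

Op 1: place BN@(4,1)
Op 2: remove (4,1)
Op 3: place BR@(2,0)
Op 4: place WR@(4,1)
Op 5: place WQ@(3,0)
Op 6: place BN@(2,1)
Op 7: place BQ@(0,4)
Per-piece attacks for W:
  WQ@(3,0): attacks (3,1) (3,2) (3,3) (3,4) (4,0) (2,0) (4,1) (2,1) [ray(-1,0) blocked at (2,0); ray(1,1) blocked at (4,1); ray(-1,1) blocked at (2,1)]
  WR@(4,1): attacks (4,2) (4,3) (4,4) (4,0) (3,1) (2,1) [ray(-1,0) blocked at (2,1)]
Union (11 distinct): (2,0) (2,1) (3,1) (3,2) (3,3) (3,4) (4,0) (4,1) (4,2) (4,3) (4,4)

Answer: 11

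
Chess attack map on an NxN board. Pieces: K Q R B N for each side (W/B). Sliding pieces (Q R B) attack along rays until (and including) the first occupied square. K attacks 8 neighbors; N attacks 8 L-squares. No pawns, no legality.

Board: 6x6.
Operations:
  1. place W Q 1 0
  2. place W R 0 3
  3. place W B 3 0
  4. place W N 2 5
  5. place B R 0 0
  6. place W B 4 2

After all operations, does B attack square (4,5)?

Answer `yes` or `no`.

Answer: no

Derivation:
Op 1: place WQ@(1,0)
Op 2: place WR@(0,3)
Op 3: place WB@(3,0)
Op 4: place WN@(2,5)
Op 5: place BR@(0,0)
Op 6: place WB@(4,2)
Per-piece attacks for B:
  BR@(0,0): attacks (0,1) (0,2) (0,3) (1,0) [ray(0,1) blocked at (0,3); ray(1,0) blocked at (1,0)]
B attacks (4,5): no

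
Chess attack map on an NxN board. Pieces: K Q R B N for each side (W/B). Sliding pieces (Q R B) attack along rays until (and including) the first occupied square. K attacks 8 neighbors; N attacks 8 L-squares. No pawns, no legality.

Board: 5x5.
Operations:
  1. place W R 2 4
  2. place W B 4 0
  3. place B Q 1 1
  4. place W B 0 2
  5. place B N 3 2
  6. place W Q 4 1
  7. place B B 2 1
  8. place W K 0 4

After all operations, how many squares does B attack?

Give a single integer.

Op 1: place WR@(2,4)
Op 2: place WB@(4,0)
Op 3: place BQ@(1,1)
Op 4: place WB@(0,2)
Op 5: place BN@(3,2)
Op 6: place WQ@(4,1)
Op 7: place BB@(2,1)
Op 8: place WK@(0,4)
Per-piece attacks for B:
  BQ@(1,1): attacks (1,2) (1,3) (1,4) (1,0) (2,1) (0,1) (2,2) (3,3) (4,4) (2,0) (0,2) (0,0) [ray(1,0) blocked at (2,1); ray(-1,1) blocked at (0,2)]
  BB@(2,1): attacks (3,2) (3,0) (1,2) (0,3) (1,0) [ray(1,1) blocked at (3,2)]
  BN@(3,2): attacks (4,4) (2,4) (1,3) (4,0) (2,0) (1,1)
Union (18 distinct): (0,0) (0,1) (0,2) (0,3) (1,0) (1,1) (1,2) (1,3) (1,4) (2,0) (2,1) (2,2) (2,4) (3,0) (3,2) (3,3) (4,0) (4,4)

Answer: 18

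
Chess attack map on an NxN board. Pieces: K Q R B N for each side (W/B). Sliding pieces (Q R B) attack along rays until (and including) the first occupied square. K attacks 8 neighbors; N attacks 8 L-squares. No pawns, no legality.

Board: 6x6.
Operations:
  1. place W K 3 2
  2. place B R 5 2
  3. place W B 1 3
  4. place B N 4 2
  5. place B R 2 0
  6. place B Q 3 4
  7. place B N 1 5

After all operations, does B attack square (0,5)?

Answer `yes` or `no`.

Answer: no

Derivation:
Op 1: place WK@(3,2)
Op 2: place BR@(5,2)
Op 3: place WB@(1,3)
Op 4: place BN@(4,2)
Op 5: place BR@(2,0)
Op 6: place BQ@(3,4)
Op 7: place BN@(1,5)
Per-piece attacks for B:
  BN@(1,5): attacks (2,3) (3,4) (0,3)
  BR@(2,0): attacks (2,1) (2,2) (2,3) (2,4) (2,5) (3,0) (4,0) (5,0) (1,0) (0,0)
  BQ@(3,4): attacks (3,5) (3,3) (3,2) (4,4) (5,4) (2,4) (1,4) (0,4) (4,5) (4,3) (5,2) (2,5) (2,3) (1,2) (0,1) [ray(0,-1) blocked at (3,2); ray(1,-1) blocked at (5,2)]
  BN@(4,2): attacks (5,4) (3,4) (2,3) (5,0) (3,0) (2,1)
  BR@(5,2): attacks (5,3) (5,4) (5,5) (5,1) (5,0) (4,2) [ray(-1,0) blocked at (4,2)]
B attacks (0,5): no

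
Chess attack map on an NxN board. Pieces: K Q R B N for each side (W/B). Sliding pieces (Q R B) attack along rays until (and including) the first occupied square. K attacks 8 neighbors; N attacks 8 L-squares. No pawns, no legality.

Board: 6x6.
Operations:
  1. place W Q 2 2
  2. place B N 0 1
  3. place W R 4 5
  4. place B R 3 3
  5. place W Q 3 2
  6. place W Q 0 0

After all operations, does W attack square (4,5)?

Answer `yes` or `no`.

Answer: no

Derivation:
Op 1: place WQ@(2,2)
Op 2: place BN@(0,1)
Op 3: place WR@(4,5)
Op 4: place BR@(3,3)
Op 5: place WQ@(3,2)
Op 6: place WQ@(0,0)
Per-piece attacks for W:
  WQ@(0,0): attacks (0,1) (1,0) (2,0) (3,0) (4,0) (5,0) (1,1) (2,2) [ray(0,1) blocked at (0,1); ray(1,1) blocked at (2,2)]
  WQ@(2,2): attacks (2,3) (2,4) (2,5) (2,1) (2,0) (3,2) (1,2) (0,2) (3,3) (3,1) (4,0) (1,3) (0,4) (1,1) (0,0) [ray(1,0) blocked at (3,2); ray(1,1) blocked at (3,3); ray(-1,-1) blocked at (0,0)]
  WQ@(3,2): attacks (3,3) (3,1) (3,0) (4,2) (5,2) (2,2) (4,3) (5,4) (4,1) (5,0) (2,3) (1,4) (0,5) (2,1) (1,0) [ray(0,1) blocked at (3,3); ray(-1,0) blocked at (2,2)]
  WR@(4,5): attacks (4,4) (4,3) (4,2) (4,1) (4,0) (5,5) (3,5) (2,5) (1,5) (0,5)
W attacks (4,5): no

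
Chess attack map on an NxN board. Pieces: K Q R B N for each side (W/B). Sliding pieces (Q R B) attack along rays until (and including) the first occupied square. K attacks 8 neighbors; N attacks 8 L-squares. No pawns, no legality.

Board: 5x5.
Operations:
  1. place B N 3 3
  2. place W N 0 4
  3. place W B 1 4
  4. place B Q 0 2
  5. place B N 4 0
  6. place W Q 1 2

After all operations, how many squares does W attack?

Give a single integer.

Answer: 16

Derivation:
Op 1: place BN@(3,3)
Op 2: place WN@(0,4)
Op 3: place WB@(1,4)
Op 4: place BQ@(0,2)
Op 5: place BN@(4,0)
Op 6: place WQ@(1,2)
Per-piece attacks for W:
  WN@(0,4): attacks (1,2) (2,3)
  WQ@(1,2): attacks (1,3) (1,4) (1,1) (1,0) (2,2) (3,2) (4,2) (0,2) (2,3) (3,4) (2,1) (3,0) (0,3) (0,1) [ray(0,1) blocked at (1,4); ray(-1,0) blocked at (0,2)]
  WB@(1,4): attacks (2,3) (3,2) (4,1) (0,3)
Union (16 distinct): (0,1) (0,2) (0,3) (1,0) (1,1) (1,2) (1,3) (1,4) (2,1) (2,2) (2,3) (3,0) (3,2) (3,4) (4,1) (4,2)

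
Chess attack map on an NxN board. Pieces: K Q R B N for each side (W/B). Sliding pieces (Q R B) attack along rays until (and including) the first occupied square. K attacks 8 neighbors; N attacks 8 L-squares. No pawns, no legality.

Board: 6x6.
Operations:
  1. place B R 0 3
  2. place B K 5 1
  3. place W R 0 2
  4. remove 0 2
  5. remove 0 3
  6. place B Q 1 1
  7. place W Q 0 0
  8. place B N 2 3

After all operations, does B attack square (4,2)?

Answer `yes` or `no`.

Op 1: place BR@(0,3)
Op 2: place BK@(5,1)
Op 3: place WR@(0,2)
Op 4: remove (0,2)
Op 5: remove (0,3)
Op 6: place BQ@(1,1)
Op 7: place WQ@(0,0)
Op 8: place BN@(2,3)
Per-piece attacks for B:
  BQ@(1,1): attacks (1,2) (1,3) (1,4) (1,5) (1,0) (2,1) (3,1) (4,1) (5,1) (0,1) (2,2) (3,3) (4,4) (5,5) (2,0) (0,2) (0,0) [ray(1,0) blocked at (5,1); ray(-1,-1) blocked at (0,0)]
  BN@(2,3): attacks (3,5) (4,4) (1,5) (0,4) (3,1) (4,2) (1,1) (0,2)
  BK@(5,1): attacks (5,2) (5,0) (4,1) (4,2) (4,0)
B attacks (4,2): yes

Answer: yes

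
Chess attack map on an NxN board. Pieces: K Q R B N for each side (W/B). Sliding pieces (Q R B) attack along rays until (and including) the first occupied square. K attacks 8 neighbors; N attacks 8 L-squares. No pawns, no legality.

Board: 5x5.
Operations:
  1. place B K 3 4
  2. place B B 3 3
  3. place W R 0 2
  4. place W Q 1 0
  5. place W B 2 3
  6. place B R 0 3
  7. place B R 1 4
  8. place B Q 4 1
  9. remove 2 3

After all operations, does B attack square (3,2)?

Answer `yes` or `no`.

Answer: yes

Derivation:
Op 1: place BK@(3,4)
Op 2: place BB@(3,3)
Op 3: place WR@(0,2)
Op 4: place WQ@(1,0)
Op 5: place WB@(2,3)
Op 6: place BR@(0,3)
Op 7: place BR@(1,4)
Op 8: place BQ@(4,1)
Op 9: remove (2,3)
Per-piece attacks for B:
  BR@(0,3): attacks (0,4) (0,2) (1,3) (2,3) (3,3) [ray(0,-1) blocked at (0,2); ray(1,0) blocked at (3,3)]
  BR@(1,4): attacks (1,3) (1,2) (1,1) (1,0) (2,4) (3,4) (0,4) [ray(0,-1) blocked at (1,0); ray(1,0) blocked at (3,4)]
  BB@(3,3): attacks (4,4) (4,2) (2,4) (2,2) (1,1) (0,0)
  BK@(3,4): attacks (3,3) (4,4) (2,4) (4,3) (2,3)
  BQ@(4,1): attacks (4,2) (4,3) (4,4) (4,0) (3,1) (2,1) (1,1) (0,1) (3,2) (2,3) (1,4) (3,0) [ray(-1,1) blocked at (1,4)]
B attacks (3,2): yes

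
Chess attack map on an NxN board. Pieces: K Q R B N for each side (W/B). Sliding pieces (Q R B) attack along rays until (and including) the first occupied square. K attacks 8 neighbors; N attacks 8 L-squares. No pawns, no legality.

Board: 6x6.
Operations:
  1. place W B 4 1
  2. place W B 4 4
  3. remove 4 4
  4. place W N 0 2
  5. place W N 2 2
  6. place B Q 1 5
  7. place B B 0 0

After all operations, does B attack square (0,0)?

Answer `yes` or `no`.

Op 1: place WB@(4,1)
Op 2: place WB@(4,4)
Op 3: remove (4,4)
Op 4: place WN@(0,2)
Op 5: place WN@(2,2)
Op 6: place BQ@(1,5)
Op 7: place BB@(0,0)
Per-piece attacks for B:
  BB@(0,0): attacks (1,1) (2,2) [ray(1,1) blocked at (2,2)]
  BQ@(1,5): attacks (1,4) (1,3) (1,2) (1,1) (1,0) (2,5) (3,5) (4,5) (5,5) (0,5) (2,4) (3,3) (4,2) (5,1) (0,4)
B attacks (0,0): no

Answer: no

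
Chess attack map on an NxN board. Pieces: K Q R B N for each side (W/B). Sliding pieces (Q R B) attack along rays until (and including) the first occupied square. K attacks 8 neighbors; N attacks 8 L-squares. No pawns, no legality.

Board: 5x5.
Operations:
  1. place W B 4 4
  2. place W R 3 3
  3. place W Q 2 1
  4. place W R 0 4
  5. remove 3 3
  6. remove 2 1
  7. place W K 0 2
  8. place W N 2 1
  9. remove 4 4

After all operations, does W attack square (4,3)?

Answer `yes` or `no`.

Op 1: place WB@(4,4)
Op 2: place WR@(3,3)
Op 3: place WQ@(2,1)
Op 4: place WR@(0,4)
Op 5: remove (3,3)
Op 6: remove (2,1)
Op 7: place WK@(0,2)
Op 8: place WN@(2,1)
Op 9: remove (4,4)
Per-piece attacks for W:
  WK@(0,2): attacks (0,3) (0,1) (1,2) (1,3) (1,1)
  WR@(0,4): attacks (0,3) (0,2) (1,4) (2,4) (3,4) (4,4) [ray(0,-1) blocked at (0,2)]
  WN@(2,1): attacks (3,3) (4,2) (1,3) (0,2) (4,0) (0,0)
W attacks (4,3): no

Answer: no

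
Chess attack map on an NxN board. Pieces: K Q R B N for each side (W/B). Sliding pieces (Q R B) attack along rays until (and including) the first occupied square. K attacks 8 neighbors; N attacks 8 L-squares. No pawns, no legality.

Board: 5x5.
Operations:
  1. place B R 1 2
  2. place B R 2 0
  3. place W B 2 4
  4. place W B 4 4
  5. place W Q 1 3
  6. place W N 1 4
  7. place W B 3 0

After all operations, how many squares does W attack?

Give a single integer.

Op 1: place BR@(1,2)
Op 2: place BR@(2,0)
Op 3: place WB@(2,4)
Op 4: place WB@(4,4)
Op 5: place WQ@(1,3)
Op 6: place WN@(1,4)
Op 7: place WB@(3,0)
Per-piece attacks for W:
  WQ@(1,3): attacks (1,4) (1,2) (2,3) (3,3) (4,3) (0,3) (2,4) (2,2) (3,1) (4,0) (0,4) (0,2) [ray(0,1) blocked at (1,4); ray(0,-1) blocked at (1,2); ray(1,1) blocked at (2,4)]
  WN@(1,4): attacks (2,2) (3,3) (0,2)
  WB@(2,4): attacks (3,3) (4,2) (1,3) [ray(-1,-1) blocked at (1,3)]
  WB@(3,0): attacks (4,1) (2,1) (1,2) [ray(-1,1) blocked at (1,2)]
  WB@(4,4): attacks (3,3) (2,2) (1,1) (0,0)
Union (18 distinct): (0,0) (0,2) (0,3) (0,4) (1,1) (1,2) (1,3) (1,4) (2,1) (2,2) (2,3) (2,4) (3,1) (3,3) (4,0) (4,1) (4,2) (4,3)

Answer: 18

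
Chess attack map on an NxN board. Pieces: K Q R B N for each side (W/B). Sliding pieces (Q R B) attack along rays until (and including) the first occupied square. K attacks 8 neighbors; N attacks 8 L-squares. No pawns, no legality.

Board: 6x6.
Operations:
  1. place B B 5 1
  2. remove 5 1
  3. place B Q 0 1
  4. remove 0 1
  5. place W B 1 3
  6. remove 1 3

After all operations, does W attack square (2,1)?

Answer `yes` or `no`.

Op 1: place BB@(5,1)
Op 2: remove (5,1)
Op 3: place BQ@(0,1)
Op 4: remove (0,1)
Op 5: place WB@(1,3)
Op 6: remove (1,3)
Per-piece attacks for W:
W attacks (2,1): no

Answer: no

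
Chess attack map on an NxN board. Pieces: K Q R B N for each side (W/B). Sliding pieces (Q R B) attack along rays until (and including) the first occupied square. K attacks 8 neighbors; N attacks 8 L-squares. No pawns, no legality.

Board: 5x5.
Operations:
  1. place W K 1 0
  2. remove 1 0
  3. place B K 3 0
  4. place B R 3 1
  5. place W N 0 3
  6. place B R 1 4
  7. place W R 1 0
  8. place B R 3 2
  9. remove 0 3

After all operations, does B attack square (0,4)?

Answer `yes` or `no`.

Answer: yes

Derivation:
Op 1: place WK@(1,0)
Op 2: remove (1,0)
Op 3: place BK@(3,0)
Op 4: place BR@(3,1)
Op 5: place WN@(0,3)
Op 6: place BR@(1,4)
Op 7: place WR@(1,0)
Op 8: place BR@(3,2)
Op 9: remove (0,3)
Per-piece attacks for B:
  BR@(1,4): attacks (1,3) (1,2) (1,1) (1,0) (2,4) (3,4) (4,4) (0,4) [ray(0,-1) blocked at (1,0)]
  BK@(3,0): attacks (3,1) (4,0) (2,0) (4,1) (2,1)
  BR@(3,1): attacks (3,2) (3,0) (4,1) (2,1) (1,1) (0,1) [ray(0,1) blocked at (3,2); ray(0,-1) blocked at (3,0)]
  BR@(3,2): attacks (3,3) (3,4) (3,1) (4,2) (2,2) (1,2) (0,2) [ray(0,-1) blocked at (3,1)]
B attacks (0,4): yes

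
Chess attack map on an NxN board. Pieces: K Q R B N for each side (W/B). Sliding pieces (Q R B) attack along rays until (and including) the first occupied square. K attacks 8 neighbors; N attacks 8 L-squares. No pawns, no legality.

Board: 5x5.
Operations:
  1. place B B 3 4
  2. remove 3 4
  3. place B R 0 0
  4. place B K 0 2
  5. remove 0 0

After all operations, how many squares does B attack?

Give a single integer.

Answer: 5

Derivation:
Op 1: place BB@(3,4)
Op 2: remove (3,4)
Op 3: place BR@(0,0)
Op 4: place BK@(0,2)
Op 5: remove (0,0)
Per-piece attacks for B:
  BK@(0,2): attacks (0,3) (0,1) (1,2) (1,3) (1,1)
Union (5 distinct): (0,1) (0,3) (1,1) (1,2) (1,3)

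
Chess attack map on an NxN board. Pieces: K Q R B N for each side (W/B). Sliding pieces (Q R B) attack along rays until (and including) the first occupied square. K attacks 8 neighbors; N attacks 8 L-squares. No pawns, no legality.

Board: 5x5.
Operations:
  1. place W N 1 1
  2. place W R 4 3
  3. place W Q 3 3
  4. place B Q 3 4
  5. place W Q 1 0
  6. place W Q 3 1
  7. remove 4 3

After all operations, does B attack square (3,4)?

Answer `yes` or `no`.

Answer: no

Derivation:
Op 1: place WN@(1,1)
Op 2: place WR@(4,3)
Op 3: place WQ@(3,3)
Op 4: place BQ@(3,4)
Op 5: place WQ@(1,0)
Op 6: place WQ@(3,1)
Op 7: remove (4,3)
Per-piece attacks for B:
  BQ@(3,4): attacks (3,3) (4,4) (2,4) (1,4) (0,4) (4,3) (2,3) (1,2) (0,1) [ray(0,-1) blocked at (3,3)]
B attacks (3,4): no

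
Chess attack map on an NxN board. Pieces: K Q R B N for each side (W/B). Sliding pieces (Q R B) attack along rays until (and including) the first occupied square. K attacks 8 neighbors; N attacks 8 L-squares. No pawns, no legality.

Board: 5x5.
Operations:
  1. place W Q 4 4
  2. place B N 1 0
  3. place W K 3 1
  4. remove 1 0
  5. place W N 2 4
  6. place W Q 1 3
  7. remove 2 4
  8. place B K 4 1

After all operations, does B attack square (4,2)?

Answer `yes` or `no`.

Answer: yes

Derivation:
Op 1: place WQ@(4,4)
Op 2: place BN@(1,0)
Op 3: place WK@(3,1)
Op 4: remove (1,0)
Op 5: place WN@(2,4)
Op 6: place WQ@(1,3)
Op 7: remove (2,4)
Op 8: place BK@(4,1)
Per-piece attacks for B:
  BK@(4,1): attacks (4,2) (4,0) (3,1) (3,2) (3,0)
B attacks (4,2): yes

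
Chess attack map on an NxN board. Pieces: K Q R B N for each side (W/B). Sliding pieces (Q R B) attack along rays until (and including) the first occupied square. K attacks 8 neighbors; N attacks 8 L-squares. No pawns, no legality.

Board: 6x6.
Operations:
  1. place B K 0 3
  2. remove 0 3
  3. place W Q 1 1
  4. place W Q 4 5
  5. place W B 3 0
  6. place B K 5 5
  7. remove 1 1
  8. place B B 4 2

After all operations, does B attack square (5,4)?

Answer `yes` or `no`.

Op 1: place BK@(0,3)
Op 2: remove (0,3)
Op 3: place WQ@(1,1)
Op 4: place WQ@(4,5)
Op 5: place WB@(3,0)
Op 6: place BK@(5,5)
Op 7: remove (1,1)
Op 8: place BB@(4,2)
Per-piece attacks for B:
  BB@(4,2): attacks (5,3) (5,1) (3,3) (2,4) (1,5) (3,1) (2,0)
  BK@(5,5): attacks (5,4) (4,5) (4,4)
B attacks (5,4): yes

Answer: yes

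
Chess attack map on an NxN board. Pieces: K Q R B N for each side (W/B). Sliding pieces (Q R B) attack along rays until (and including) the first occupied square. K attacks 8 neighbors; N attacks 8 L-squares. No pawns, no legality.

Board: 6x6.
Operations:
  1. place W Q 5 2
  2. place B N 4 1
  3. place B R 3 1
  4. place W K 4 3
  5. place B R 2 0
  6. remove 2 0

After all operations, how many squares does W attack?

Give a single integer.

Answer: 16

Derivation:
Op 1: place WQ@(5,2)
Op 2: place BN@(4,1)
Op 3: place BR@(3,1)
Op 4: place WK@(4,3)
Op 5: place BR@(2,0)
Op 6: remove (2,0)
Per-piece attacks for W:
  WK@(4,3): attacks (4,4) (4,2) (5,3) (3,3) (5,4) (5,2) (3,4) (3,2)
  WQ@(5,2): attacks (5,3) (5,4) (5,5) (5,1) (5,0) (4,2) (3,2) (2,2) (1,2) (0,2) (4,3) (4,1) [ray(-1,1) blocked at (4,3); ray(-1,-1) blocked at (4,1)]
Union (16 distinct): (0,2) (1,2) (2,2) (3,2) (3,3) (3,4) (4,1) (4,2) (4,3) (4,4) (5,0) (5,1) (5,2) (5,3) (5,4) (5,5)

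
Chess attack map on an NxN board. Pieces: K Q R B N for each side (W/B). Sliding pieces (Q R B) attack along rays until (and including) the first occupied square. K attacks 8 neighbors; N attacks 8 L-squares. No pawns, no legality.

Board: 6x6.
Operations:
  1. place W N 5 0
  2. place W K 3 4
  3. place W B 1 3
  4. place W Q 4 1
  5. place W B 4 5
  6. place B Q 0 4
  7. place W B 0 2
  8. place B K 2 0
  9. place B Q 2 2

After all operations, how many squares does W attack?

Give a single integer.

Op 1: place WN@(5,0)
Op 2: place WK@(3,4)
Op 3: place WB@(1,3)
Op 4: place WQ@(4,1)
Op 5: place WB@(4,5)
Op 6: place BQ@(0,4)
Op 7: place WB@(0,2)
Op 8: place BK@(2,0)
Op 9: place BQ@(2,2)
Per-piece attacks for W:
  WB@(0,2): attacks (1,3) (1,1) (2,0) [ray(1,1) blocked at (1,3); ray(1,-1) blocked at (2,0)]
  WB@(1,3): attacks (2,4) (3,5) (2,2) (0,4) (0,2) [ray(1,-1) blocked at (2,2); ray(-1,1) blocked at (0,4); ray(-1,-1) blocked at (0,2)]
  WK@(3,4): attacks (3,5) (3,3) (4,4) (2,4) (4,5) (4,3) (2,5) (2,3)
  WQ@(4,1): attacks (4,2) (4,3) (4,4) (4,5) (4,0) (5,1) (3,1) (2,1) (1,1) (0,1) (5,2) (5,0) (3,2) (2,3) (1,4) (0,5) (3,0) [ray(0,1) blocked at (4,5); ray(1,-1) blocked at (5,0)]
  WB@(4,5): attacks (5,4) (3,4) [ray(-1,-1) blocked at (3,4)]
  WN@(5,0): attacks (4,2) (3,1)
Union (28 distinct): (0,1) (0,2) (0,4) (0,5) (1,1) (1,3) (1,4) (2,0) (2,1) (2,2) (2,3) (2,4) (2,5) (3,0) (3,1) (3,2) (3,3) (3,4) (3,5) (4,0) (4,2) (4,3) (4,4) (4,5) (5,0) (5,1) (5,2) (5,4)

Answer: 28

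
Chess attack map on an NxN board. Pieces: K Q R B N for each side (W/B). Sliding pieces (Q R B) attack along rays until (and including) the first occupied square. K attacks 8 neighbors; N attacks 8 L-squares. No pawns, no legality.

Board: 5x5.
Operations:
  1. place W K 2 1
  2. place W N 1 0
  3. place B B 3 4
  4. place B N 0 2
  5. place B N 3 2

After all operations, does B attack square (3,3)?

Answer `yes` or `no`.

Op 1: place WK@(2,1)
Op 2: place WN@(1,0)
Op 3: place BB@(3,4)
Op 4: place BN@(0,2)
Op 5: place BN@(3,2)
Per-piece attacks for B:
  BN@(0,2): attacks (1,4) (2,3) (1,0) (2,1)
  BN@(3,2): attacks (4,4) (2,4) (1,3) (4,0) (2,0) (1,1)
  BB@(3,4): attacks (4,3) (2,3) (1,2) (0,1)
B attacks (3,3): no

Answer: no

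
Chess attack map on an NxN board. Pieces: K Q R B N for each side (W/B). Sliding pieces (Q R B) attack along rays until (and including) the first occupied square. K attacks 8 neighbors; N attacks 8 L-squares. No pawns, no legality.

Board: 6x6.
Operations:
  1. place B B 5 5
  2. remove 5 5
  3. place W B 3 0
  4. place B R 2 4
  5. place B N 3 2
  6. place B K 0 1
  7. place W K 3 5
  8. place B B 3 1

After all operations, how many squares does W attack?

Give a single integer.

Op 1: place BB@(5,5)
Op 2: remove (5,5)
Op 3: place WB@(3,0)
Op 4: place BR@(2,4)
Op 5: place BN@(3,2)
Op 6: place BK@(0,1)
Op 7: place WK@(3,5)
Op 8: place BB@(3,1)
Per-piece attacks for W:
  WB@(3,0): attacks (4,1) (5,2) (2,1) (1,2) (0,3)
  WK@(3,5): attacks (3,4) (4,5) (2,5) (4,4) (2,4)
Union (10 distinct): (0,3) (1,2) (2,1) (2,4) (2,5) (3,4) (4,1) (4,4) (4,5) (5,2)

Answer: 10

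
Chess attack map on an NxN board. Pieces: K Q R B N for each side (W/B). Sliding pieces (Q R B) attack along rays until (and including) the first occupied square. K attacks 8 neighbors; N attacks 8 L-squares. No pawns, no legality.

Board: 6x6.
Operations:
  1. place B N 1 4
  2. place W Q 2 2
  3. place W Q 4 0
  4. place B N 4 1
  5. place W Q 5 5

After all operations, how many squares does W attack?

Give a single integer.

Answer: 31

Derivation:
Op 1: place BN@(1,4)
Op 2: place WQ@(2,2)
Op 3: place WQ@(4,0)
Op 4: place BN@(4,1)
Op 5: place WQ@(5,5)
Per-piece attacks for W:
  WQ@(2,2): attacks (2,3) (2,4) (2,5) (2,1) (2,0) (3,2) (4,2) (5,2) (1,2) (0,2) (3,3) (4,4) (5,5) (3,1) (4,0) (1,3) (0,4) (1,1) (0,0) [ray(1,1) blocked at (5,5); ray(1,-1) blocked at (4,0)]
  WQ@(4,0): attacks (4,1) (5,0) (3,0) (2,0) (1,0) (0,0) (5,1) (3,1) (2,2) [ray(0,1) blocked at (4,1); ray(-1,1) blocked at (2,2)]
  WQ@(5,5): attacks (5,4) (5,3) (5,2) (5,1) (5,0) (4,5) (3,5) (2,5) (1,5) (0,5) (4,4) (3,3) (2,2) [ray(-1,-1) blocked at (2,2)]
Union (31 distinct): (0,0) (0,2) (0,4) (0,5) (1,0) (1,1) (1,2) (1,3) (1,5) (2,0) (2,1) (2,2) (2,3) (2,4) (2,5) (3,0) (3,1) (3,2) (3,3) (3,5) (4,0) (4,1) (4,2) (4,4) (4,5) (5,0) (5,1) (5,2) (5,3) (5,4) (5,5)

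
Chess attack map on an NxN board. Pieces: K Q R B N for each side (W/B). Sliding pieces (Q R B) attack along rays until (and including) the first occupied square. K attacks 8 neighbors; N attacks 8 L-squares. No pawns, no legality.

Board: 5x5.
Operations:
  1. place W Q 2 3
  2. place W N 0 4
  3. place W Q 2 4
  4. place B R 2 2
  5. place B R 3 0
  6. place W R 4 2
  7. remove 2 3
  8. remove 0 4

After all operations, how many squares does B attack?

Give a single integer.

Op 1: place WQ@(2,3)
Op 2: place WN@(0,4)
Op 3: place WQ@(2,4)
Op 4: place BR@(2,2)
Op 5: place BR@(3,0)
Op 6: place WR@(4,2)
Op 7: remove (2,3)
Op 8: remove (0,4)
Per-piece attacks for B:
  BR@(2,2): attacks (2,3) (2,4) (2,1) (2,0) (3,2) (4,2) (1,2) (0,2) [ray(0,1) blocked at (2,4); ray(1,0) blocked at (4,2)]
  BR@(3,0): attacks (3,1) (3,2) (3,3) (3,4) (4,0) (2,0) (1,0) (0,0)
Union (14 distinct): (0,0) (0,2) (1,0) (1,2) (2,0) (2,1) (2,3) (2,4) (3,1) (3,2) (3,3) (3,4) (4,0) (4,2)

Answer: 14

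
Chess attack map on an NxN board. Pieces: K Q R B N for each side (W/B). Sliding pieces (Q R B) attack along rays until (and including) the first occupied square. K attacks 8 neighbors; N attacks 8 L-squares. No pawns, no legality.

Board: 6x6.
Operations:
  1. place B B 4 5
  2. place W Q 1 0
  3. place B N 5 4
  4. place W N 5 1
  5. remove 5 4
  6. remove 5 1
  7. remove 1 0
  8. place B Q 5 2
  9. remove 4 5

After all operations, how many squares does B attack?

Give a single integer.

Op 1: place BB@(4,5)
Op 2: place WQ@(1,0)
Op 3: place BN@(5,4)
Op 4: place WN@(5,1)
Op 5: remove (5,4)
Op 6: remove (5,1)
Op 7: remove (1,0)
Op 8: place BQ@(5,2)
Op 9: remove (4,5)
Per-piece attacks for B:
  BQ@(5,2): attacks (5,3) (5,4) (5,5) (5,1) (5,0) (4,2) (3,2) (2,2) (1,2) (0,2) (4,3) (3,4) (2,5) (4,1) (3,0)
Union (15 distinct): (0,2) (1,2) (2,2) (2,5) (3,0) (3,2) (3,4) (4,1) (4,2) (4,3) (5,0) (5,1) (5,3) (5,4) (5,5)

Answer: 15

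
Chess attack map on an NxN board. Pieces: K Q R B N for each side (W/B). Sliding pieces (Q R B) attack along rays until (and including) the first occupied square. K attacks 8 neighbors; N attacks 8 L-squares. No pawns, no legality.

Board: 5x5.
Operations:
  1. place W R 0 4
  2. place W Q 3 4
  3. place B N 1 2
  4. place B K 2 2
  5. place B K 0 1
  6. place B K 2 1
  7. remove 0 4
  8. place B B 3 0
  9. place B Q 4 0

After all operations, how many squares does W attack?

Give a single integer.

Answer: 11

Derivation:
Op 1: place WR@(0,4)
Op 2: place WQ@(3,4)
Op 3: place BN@(1,2)
Op 4: place BK@(2,2)
Op 5: place BK@(0,1)
Op 6: place BK@(2,1)
Op 7: remove (0,4)
Op 8: place BB@(3,0)
Op 9: place BQ@(4,0)
Per-piece attacks for W:
  WQ@(3,4): attacks (3,3) (3,2) (3,1) (3,0) (4,4) (2,4) (1,4) (0,4) (4,3) (2,3) (1,2) [ray(0,-1) blocked at (3,0); ray(-1,-1) blocked at (1,2)]
Union (11 distinct): (0,4) (1,2) (1,4) (2,3) (2,4) (3,0) (3,1) (3,2) (3,3) (4,3) (4,4)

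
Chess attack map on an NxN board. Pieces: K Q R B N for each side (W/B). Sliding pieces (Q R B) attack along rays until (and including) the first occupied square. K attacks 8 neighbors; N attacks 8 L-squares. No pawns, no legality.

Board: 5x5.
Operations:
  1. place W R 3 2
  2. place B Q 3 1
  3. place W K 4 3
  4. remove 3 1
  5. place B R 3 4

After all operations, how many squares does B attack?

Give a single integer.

Answer: 6

Derivation:
Op 1: place WR@(3,2)
Op 2: place BQ@(3,1)
Op 3: place WK@(4,3)
Op 4: remove (3,1)
Op 5: place BR@(3,4)
Per-piece attacks for B:
  BR@(3,4): attacks (3,3) (3,2) (4,4) (2,4) (1,4) (0,4) [ray(0,-1) blocked at (3,2)]
Union (6 distinct): (0,4) (1,4) (2,4) (3,2) (3,3) (4,4)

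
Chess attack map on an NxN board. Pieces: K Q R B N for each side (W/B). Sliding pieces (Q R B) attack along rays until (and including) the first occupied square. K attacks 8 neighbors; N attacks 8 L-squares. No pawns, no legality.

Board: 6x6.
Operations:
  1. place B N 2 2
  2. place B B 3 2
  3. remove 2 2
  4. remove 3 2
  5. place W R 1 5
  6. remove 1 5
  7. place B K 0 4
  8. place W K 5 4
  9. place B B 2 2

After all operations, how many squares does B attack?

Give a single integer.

Op 1: place BN@(2,2)
Op 2: place BB@(3,2)
Op 3: remove (2,2)
Op 4: remove (3,2)
Op 5: place WR@(1,5)
Op 6: remove (1,5)
Op 7: place BK@(0,4)
Op 8: place WK@(5,4)
Op 9: place BB@(2,2)
Per-piece attacks for B:
  BK@(0,4): attacks (0,5) (0,3) (1,4) (1,5) (1,3)
  BB@(2,2): attacks (3,3) (4,4) (5,5) (3,1) (4,0) (1,3) (0,4) (1,1) (0,0) [ray(-1,1) blocked at (0,4)]
Union (13 distinct): (0,0) (0,3) (0,4) (0,5) (1,1) (1,3) (1,4) (1,5) (3,1) (3,3) (4,0) (4,4) (5,5)

Answer: 13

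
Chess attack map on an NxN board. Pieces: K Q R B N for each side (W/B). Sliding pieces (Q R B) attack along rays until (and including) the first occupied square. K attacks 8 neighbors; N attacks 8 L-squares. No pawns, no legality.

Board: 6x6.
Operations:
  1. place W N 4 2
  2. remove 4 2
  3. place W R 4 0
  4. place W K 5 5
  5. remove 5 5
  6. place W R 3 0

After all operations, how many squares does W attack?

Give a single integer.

Op 1: place WN@(4,2)
Op 2: remove (4,2)
Op 3: place WR@(4,0)
Op 4: place WK@(5,5)
Op 5: remove (5,5)
Op 6: place WR@(3,0)
Per-piece attacks for W:
  WR@(3,0): attacks (3,1) (3,2) (3,3) (3,4) (3,5) (4,0) (2,0) (1,0) (0,0) [ray(1,0) blocked at (4,0)]
  WR@(4,0): attacks (4,1) (4,2) (4,3) (4,4) (4,5) (5,0) (3,0) [ray(-1,0) blocked at (3,0)]
Union (16 distinct): (0,0) (1,0) (2,0) (3,0) (3,1) (3,2) (3,3) (3,4) (3,5) (4,0) (4,1) (4,2) (4,3) (4,4) (4,5) (5,0)

Answer: 16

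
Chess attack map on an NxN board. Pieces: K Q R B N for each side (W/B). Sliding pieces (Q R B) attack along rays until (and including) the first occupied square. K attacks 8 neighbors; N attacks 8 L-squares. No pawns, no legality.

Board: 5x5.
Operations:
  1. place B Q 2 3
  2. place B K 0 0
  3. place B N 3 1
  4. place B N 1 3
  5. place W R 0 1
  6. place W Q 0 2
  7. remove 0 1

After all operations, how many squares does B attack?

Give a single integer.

Answer: 16

Derivation:
Op 1: place BQ@(2,3)
Op 2: place BK@(0,0)
Op 3: place BN@(3,1)
Op 4: place BN@(1,3)
Op 5: place WR@(0,1)
Op 6: place WQ@(0,2)
Op 7: remove (0,1)
Per-piece attacks for B:
  BK@(0,0): attacks (0,1) (1,0) (1,1)
  BN@(1,3): attacks (3,4) (2,1) (3,2) (0,1)
  BQ@(2,3): attacks (2,4) (2,2) (2,1) (2,0) (3,3) (4,3) (1,3) (3,4) (3,2) (4,1) (1,4) (1,2) (0,1) [ray(-1,0) blocked at (1,3)]
  BN@(3,1): attacks (4,3) (2,3) (1,2) (1,0)
Union (16 distinct): (0,1) (1,0) (1,1) (1,2) (1,3) (1,4) (2,0) (2,1) (2,2) (2,3) (2,4) (3,2) (3,3) (3,4) (4,1) (4,3)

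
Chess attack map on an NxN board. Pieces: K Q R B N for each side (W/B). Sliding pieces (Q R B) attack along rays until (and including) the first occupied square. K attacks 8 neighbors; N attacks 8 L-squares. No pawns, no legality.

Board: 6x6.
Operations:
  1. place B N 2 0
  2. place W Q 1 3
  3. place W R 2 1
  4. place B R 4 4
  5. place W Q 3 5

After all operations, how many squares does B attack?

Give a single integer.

Answer: 13

Derivation:
Op 1: place BN@(2,0)
Op 2: place WQ@(1,3)
Op 3: place WR@(2,1)
Op 4: place BR@(4,4)
Op 5: place WQ@(3,5)
Per-piece attacks for B:
  BN@(2,0): attacks (3,2) (4,1) (1,2) (0,1)
  BR@(4,4): attacks (4,5) (4,3) (4,2) (4,1) (4,0) (5,4) (3,4) (2,4) (1,4) (0,4)
Union (13 distinct): (0,1) (0,4) (1,2) (1,4) (2,4) (3,2) (3,4) (4,0) (4,1) (4,2) (4,3) (4,5) (5,4)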